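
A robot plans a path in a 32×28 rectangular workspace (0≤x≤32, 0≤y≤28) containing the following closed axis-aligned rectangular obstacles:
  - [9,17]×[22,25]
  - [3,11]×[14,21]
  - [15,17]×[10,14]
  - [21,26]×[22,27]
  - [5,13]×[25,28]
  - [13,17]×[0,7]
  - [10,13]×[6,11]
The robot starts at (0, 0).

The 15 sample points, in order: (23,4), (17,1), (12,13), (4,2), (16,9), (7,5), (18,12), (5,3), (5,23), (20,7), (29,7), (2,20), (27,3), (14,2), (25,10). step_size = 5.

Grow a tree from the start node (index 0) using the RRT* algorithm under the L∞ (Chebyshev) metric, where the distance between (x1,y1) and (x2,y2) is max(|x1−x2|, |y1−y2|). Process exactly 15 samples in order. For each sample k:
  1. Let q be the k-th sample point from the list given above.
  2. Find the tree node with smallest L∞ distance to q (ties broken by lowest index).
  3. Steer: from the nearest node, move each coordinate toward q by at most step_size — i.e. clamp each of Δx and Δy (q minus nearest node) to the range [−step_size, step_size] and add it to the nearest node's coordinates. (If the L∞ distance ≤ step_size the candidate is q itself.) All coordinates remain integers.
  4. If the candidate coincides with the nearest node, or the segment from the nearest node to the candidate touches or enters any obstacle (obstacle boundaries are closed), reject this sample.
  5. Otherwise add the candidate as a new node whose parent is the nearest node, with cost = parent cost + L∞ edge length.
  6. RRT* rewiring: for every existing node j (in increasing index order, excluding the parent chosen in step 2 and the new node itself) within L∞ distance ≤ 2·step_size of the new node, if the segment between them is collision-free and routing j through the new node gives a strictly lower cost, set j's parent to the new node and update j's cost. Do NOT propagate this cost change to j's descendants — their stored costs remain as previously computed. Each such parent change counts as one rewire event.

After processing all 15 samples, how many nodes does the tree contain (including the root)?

1. q=(23,4) nearest=0 d=23 new=(5,4) → add node 1 parent=0 cost=5
2. q=(17,1) nearest=1 d=12 new=(10,1) → add node 2 parent=1 cost=10
3. q=(12,13) nearest=1 d=9 new=(10,9) → blocked by [10,13]×[6,11], reject
4. q=(4,2) nearest=1 d=2 new=(4,2) → add node 3 parent=1 cost=7
5. q=(16,9) nearest=2 d=8 new=(15,6) → blocked by [13,17]×[0,7], reject
6. q=(7,5) nearest=1 d=2 new=(7,5) → add node 4 parent=1 cost=7
7. q=(18,12) nearest=2 d=11 new=(15,6) → blocked by [13,17]×[0,7], reject
8. q=(5,3) nearest=1 d=1 new=(5,3) → add node 5 parent=1 cost=6
9. q=(5,23) nearest=4 d=18 new=(5,10) → add node 6 parent=4 cost=12
10. q=(20,7) nearest=2 d=10 new=(15,6) → blocked by [13,17]×[0,7], reject
11. q=(29,7) nearest=2 d=19 new=(15,6) → blocked by [13,17]×[0,7], reject
12. q=(2,20) nearest=6 d=10 new=(2,15) → add node 7 parent=6 cost=17
13. q=(27,3) nearest=2 d=17 new=(15,3) → blocked by [13,17]×[0,7], reject
14. q=(14,2) nearest=2 d=4 new=(14,2) → blocked by [13,17]×[0,7], reject
15. q=(25,10) nearest=2 d=15 new=(15,6) → blocked by [13,17]×[0,7], reject

Node count: 8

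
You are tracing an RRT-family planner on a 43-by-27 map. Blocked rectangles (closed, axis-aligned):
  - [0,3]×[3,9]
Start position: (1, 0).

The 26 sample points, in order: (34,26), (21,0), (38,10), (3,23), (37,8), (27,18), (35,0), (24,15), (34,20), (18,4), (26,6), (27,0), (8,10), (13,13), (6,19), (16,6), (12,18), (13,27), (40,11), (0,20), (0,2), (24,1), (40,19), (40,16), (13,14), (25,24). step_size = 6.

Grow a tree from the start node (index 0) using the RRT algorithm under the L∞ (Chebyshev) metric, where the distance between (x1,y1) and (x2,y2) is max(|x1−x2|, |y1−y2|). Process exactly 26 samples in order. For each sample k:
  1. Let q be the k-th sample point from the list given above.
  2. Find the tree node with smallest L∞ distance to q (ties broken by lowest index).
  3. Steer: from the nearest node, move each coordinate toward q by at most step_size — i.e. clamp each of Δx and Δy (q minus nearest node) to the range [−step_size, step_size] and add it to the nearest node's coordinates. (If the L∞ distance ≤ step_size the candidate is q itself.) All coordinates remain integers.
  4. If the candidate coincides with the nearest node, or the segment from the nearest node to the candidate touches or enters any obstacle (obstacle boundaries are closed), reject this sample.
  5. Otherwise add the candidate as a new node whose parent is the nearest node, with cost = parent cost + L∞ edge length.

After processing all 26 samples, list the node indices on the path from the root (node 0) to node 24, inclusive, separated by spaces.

1. q=(34,26) nearest=0 d=33 new=(7,6) → add node 1 parent=0 cost=6
2. q=(21,0) nearest=1 d=14 new=(13,0) → add node 2 parent=1 cost=12
3. q=(38,10) nearest=2 d=25 new=(19,6) → add node 3 parent=2 cost=18
4. q=(3,23) nearest=1 d=17 new=(3,12) → add node 4 parent=1 cost=12
5. q=(37,8) nearest=3 d=18 new=(25,8) → add node 5 parent=3 cost=24
6. q=(27,18) nearest=5 d=10 new=(27,14) → add node 6 parent=5 cost=30
7. q=(35,0) nearest=5 d=10 new=(31,2) → add node 7 parent=5 cost=30
8. q=(24,15) nearest=6 d=3 new=(24,15) → add node 8 parent=6 cost=33
9. q=(34,20) nearest=6 d=7 new=(33,20) → add node 9 parent=6 cost=36
10. q=(18,4) nearest=3 d=2 new=(18,4) → add node 10 parent=3 cost=20
11. q=(26,6) nearest=5 d=2 new=(26,6) → add node 11 parent=5 cost=26
12. q=(27,0) nearest=7 d=4 new=(27,0) → add node 12 parent=7 cost=34
13. q=(8,10) nearest=1 d=4 new=(8,10) → add node 13 parent=1 cost=10
14. q=(13,13) nearest=13 d=5 new=(13,13) → add node 14 parent=13 cost=15
15. q=(6,19) nearest=4 d=7 new=(6,18) → add node 15 parent=4 cost=18
16. q=(16,6) nearest=10 d=2 new=(16,6) → add node 16 parent=10 cost=22
17. q=(12,18) nearest=14 d=5 new=(12,18) → add node 17 parent=14 cost=20
18. q=(13,27) nearest=15 d=9 new=(12,24) → add node 18 parent=15 cost=24
19. q=(40,11) nearest=7 d=9 new=(37,8) → add node 19 parent=7 cost=36
20. q=(0,20) nearest=15 d=6 new=(0,20) → add node 20 parent=15 cost=24
21. q=(0,2) nearest=0 d=2 new=(0,2) → add node 21 parent=0 cost=2
22. q=(24,1) nearest=12 d=3 new=(24,1) → add node 22 parent=12 cost=37
23. q=(40,19) nearest=9 d=7 new=(39,19) → add node 23 parent=9 cost=42
24. q=(40,16) nearest=23 d=3 new=(40,16) → add node 24 parent=23 cost=45
25. q=(13,14) nearest=14 d=1 new=(13,14) → add node 25 parent=14 cost=16
26. q=(25,24) nearest=9 d=8 new=(27,24) → add node 26 parent=9 cost=42

Path: 0 1 2 3 5 6 9 23 24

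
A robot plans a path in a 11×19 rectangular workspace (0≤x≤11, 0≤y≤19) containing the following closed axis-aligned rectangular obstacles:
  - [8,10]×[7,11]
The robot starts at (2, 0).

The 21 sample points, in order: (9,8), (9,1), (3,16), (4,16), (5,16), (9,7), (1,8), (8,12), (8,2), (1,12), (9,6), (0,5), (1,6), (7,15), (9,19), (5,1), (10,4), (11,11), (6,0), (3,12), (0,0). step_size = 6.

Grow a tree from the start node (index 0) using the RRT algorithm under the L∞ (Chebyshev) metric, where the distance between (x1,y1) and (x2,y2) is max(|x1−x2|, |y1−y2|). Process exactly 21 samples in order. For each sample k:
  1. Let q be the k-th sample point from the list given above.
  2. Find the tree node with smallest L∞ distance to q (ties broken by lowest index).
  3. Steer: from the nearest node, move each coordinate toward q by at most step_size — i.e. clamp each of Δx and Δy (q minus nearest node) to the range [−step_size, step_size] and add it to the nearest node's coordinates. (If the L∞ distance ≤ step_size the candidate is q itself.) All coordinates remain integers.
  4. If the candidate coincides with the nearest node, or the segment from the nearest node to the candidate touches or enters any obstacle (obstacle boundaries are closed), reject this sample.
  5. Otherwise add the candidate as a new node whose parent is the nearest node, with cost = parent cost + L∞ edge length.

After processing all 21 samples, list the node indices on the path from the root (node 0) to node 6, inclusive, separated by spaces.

Path: 0 1 3 6

1. q=(9,8) nearest=0 d=8 new=(8,6) → add node 1 parent=0 cost=6
2. q=(9,1) nearest=1 d=5 new=(9,1) → add node 2 parent=1 cost=11
3. q=(3,16) nearest=1 d=10 new=(3,12) → add node 3 parent=1 cost=12
4. q=(4,16) nearest=3 d=4 new=(4,16) → add node 4 parent=3 cost=16
5. q=(5,16) nearest=4 d=1 new=(5,16) → add node 5 parent=4 cost=17
6. q=(9,7) nearest=1 d=1 new=(9,7) → blocked by [8,10]×[7,11], reject
7. q=(1,8) nearest=3 d=4 new=(1,8) → add node 6 parent=3 cost=16
8. q=(8,12) nearest=4 d=4 new=(8,12) → add node 7 parent=4 cost=20
9. q=(8,2) nearest=2 d=1 new=(8,2) → add node 8 parent=2 cost=12
10. q=(1,12) nearest=3 d=2 new=(1,12) → add node 9 parent=3 cost=14
11. q=(9,6) nearest=1 d=1 new=(9,6) → add node 10 parent=1 cost=7
12. q=(0,5) nearest=6 d=3 new=(0,5) → add node 11 parent=6 cost=19
13. q=(1,6) nearest=11 d=1 new=(1,6) → add node 12 parent=11 cost=20
14. q=(7,15) nearest=5 d=2 new=(7,15) → add node 13 parent=5 cost=19
15. q=(9,19) nearest=5 d=4 new=(9,19) → add node 14 parent=5 cost=21
16. q=(5,1) nearest=0 d=3 new=(5,1) → add node 15 parent=0 cost=3
17. q=(10,4) nearest=1 d=2 new=(10,4) → add node 16 parent=1 cost=8
18. q=(11,11) nearest=7 d=3 new=(11,11) → add node 17 parent=7 cost=23
19. q=(6,0) nearest=15 d=1 new=(6,0) → add node 18 parent=15 cost=4
20. q=(3,12) nearest=3 d=0 → coincident, reject
21. q=(0,0) nearest=0 d=2 new=(0,0) → add node 19 parent=0 cost=2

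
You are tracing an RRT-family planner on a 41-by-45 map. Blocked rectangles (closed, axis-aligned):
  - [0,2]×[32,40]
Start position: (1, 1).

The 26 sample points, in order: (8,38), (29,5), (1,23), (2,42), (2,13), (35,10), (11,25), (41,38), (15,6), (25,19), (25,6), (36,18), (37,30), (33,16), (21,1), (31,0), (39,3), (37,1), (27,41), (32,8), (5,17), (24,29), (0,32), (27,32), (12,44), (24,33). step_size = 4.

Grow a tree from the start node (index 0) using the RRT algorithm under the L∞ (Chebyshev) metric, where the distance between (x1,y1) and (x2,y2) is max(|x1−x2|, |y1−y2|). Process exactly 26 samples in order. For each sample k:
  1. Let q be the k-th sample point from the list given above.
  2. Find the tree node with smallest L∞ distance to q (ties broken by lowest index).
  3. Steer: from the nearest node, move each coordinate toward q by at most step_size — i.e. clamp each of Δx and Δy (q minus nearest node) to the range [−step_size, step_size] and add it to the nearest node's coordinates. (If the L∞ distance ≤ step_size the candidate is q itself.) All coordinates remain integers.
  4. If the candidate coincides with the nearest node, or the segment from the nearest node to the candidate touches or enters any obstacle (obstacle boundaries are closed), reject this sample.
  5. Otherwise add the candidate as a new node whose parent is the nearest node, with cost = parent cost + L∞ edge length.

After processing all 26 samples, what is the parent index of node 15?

Parent of node 15: 10

1. q=(8,38) nearest=0 d=37 new=(5,5) → add node 1 parent=0 cost=4
2. q=(29,5) nearest=1 d=24 new=(9,5) → add node 2 parent=1 cost=8
3. q=(1,23) nearest=1 d=18 new=(1,9) → add node 3 parent=1 cost=8
4. q=(2,42) nearest=3 d=33 new=(2,13) → add node 4 parent=3 cost=12
5. q=(2,13) nearest=4 d=0 → coincident, reject
6. q=(35,10) nearest=2 d=26 new=(13,9) → add node 5 parent=2 cost=12
7. q=(11,25) nearest=4 d=12 new=(6,17) → add node 6 parent=4 cost=16
8. q=(41,38) nearest=5 d=29 new=(17,13) → add node 7 parent=5 cost=16
9. q=(15,6) nearest=5 d=3 new=(15,6) → add node 8 parent=5 cost=15
10. q=(25,19) nearest=7 d=8 new=(21,17) → add node 9 parent=7 cost=20
11. q=(25,6) nearest=7 d=8 new=(21,9) → add node 10 parent=7 cost=20
12. q=(36,18) nearest=9 d=15 new=(25,18) → add node 11 parent=9 cost=24
13. q=(37,30) nearest=11 d=12 new=(29,22) → add node 12 parent=11 cost=28
14. q=(33,16) nearest=12 d=6 new=(33,18) → add node 13 parent=12 cost=32
15. q=(21,1) nearest=8 d=6 new=(19,2) → add node 14 parent=8 cost=19
16. q=(31,0) nearest=10 d=10 new=(25,5) → add node 15 parent=10 cost=24
17. q=(39,3) nearest=15 d=14 new=(29,3) → add node 16 parent=15 cost=28
18. q=(37,1) nearest=16 d=8 new=(33,1) → add node 17 parent=16 cost=32
19. q=(27,41) nearest=12 d=19 new=(27,26) → add node 18 parent=12 cost=32
20. q=(32,8) nearest=16 d=5 new=(32,7) → add node 19 parent=16 cost=32
21. q=(5,17) nearest=6 d=1 new=(5,17) → add node 20 parent=6 cost=17
22. q=(24,29) nearest=18 d=3 new=(24,29) → add node 21 parent=18 cost=35
23. q=(0,32) nearest=6 d=15 new=(2,21) → add node 22 parent=6 cost=20
24. q=(27,32) nearest=21 d=3 new=(27,32) → add node 23 parent=21 cost=38
25. q=(12,44) nearest=21 d=15 new=(20,33) → add node 24 parent=21 cost=39
26. q=(24,33) nearest=23 d=3 new=(24,33) → add node 25 parent=23 cost=41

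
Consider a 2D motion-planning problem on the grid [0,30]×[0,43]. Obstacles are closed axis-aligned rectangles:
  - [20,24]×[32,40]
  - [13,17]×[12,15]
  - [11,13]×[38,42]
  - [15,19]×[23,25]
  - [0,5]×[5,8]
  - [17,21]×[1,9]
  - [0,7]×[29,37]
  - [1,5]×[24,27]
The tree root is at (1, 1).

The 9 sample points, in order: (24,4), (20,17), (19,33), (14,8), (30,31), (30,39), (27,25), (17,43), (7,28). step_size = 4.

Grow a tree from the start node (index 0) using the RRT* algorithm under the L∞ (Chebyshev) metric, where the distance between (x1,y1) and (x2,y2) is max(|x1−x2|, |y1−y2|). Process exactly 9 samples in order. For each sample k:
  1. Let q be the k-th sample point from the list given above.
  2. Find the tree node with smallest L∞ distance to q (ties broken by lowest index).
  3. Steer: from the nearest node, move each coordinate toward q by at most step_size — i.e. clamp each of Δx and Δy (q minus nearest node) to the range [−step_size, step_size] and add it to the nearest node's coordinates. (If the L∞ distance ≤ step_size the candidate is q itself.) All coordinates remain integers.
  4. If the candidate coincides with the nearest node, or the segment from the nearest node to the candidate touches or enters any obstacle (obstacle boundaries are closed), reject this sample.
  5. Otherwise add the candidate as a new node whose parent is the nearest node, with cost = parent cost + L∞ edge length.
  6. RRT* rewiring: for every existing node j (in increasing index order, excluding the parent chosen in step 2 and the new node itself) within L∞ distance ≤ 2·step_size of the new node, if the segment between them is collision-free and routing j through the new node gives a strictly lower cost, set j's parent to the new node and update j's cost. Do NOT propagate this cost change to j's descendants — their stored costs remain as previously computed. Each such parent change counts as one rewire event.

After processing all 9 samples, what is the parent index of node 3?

Parent of node 3: 2

1. q=(24,4) nearest=0 d=23 new=(5,4) → add node 1 parent=0 cost=4
2. q=(20,17) nearest=1 d=15 new=(9,8) → add node 2 parent=1 cost=8
3. q=(19,33) nearest=2 d=25 new=(13,12) → blocked by [13,17]×[12,15], reject
4. q=(14,8) nearest=2 d=5 new=(13,8) → add node 3 parent=2 cost=12
5. q=(30,31) nearest=2 d=23 new=(13,12) → blocked by [13,17]×[12,15], reject
6. q=(30,39) nearest=2 d=31 new=(13,12) → blocked by [13,17]×[12,15], reject
7. q=(27,25) nearest=3 d=17 new=(17,12) → blocked by [13,17]×[12,15], reject
8. q=(17,43) nearest=2 d=35 new=(13,12) → blocked by [13,17]×[12,15], reject
9. q=(7,28) nearest=2 d=20 new=(7,12) → add node 4 parent=2 cost=12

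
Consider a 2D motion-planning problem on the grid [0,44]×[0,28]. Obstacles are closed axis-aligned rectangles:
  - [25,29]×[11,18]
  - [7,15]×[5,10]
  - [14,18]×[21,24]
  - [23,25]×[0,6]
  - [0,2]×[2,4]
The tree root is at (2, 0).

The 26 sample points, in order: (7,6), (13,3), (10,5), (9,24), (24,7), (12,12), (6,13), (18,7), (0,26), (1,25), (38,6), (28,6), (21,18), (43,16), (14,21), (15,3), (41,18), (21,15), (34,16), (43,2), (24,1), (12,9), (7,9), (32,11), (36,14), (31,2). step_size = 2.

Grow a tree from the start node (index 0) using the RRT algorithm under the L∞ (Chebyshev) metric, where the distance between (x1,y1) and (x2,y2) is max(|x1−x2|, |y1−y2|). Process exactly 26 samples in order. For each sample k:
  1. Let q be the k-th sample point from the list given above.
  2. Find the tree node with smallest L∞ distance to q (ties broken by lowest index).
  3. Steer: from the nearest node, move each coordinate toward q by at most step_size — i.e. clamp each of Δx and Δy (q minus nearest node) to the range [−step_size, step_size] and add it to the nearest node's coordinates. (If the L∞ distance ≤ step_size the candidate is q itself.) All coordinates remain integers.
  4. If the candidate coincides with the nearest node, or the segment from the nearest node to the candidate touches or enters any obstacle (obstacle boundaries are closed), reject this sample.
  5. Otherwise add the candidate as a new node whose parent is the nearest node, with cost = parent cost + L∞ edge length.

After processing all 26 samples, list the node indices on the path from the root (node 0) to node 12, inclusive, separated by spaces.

Path: 0 1 2 7 8 9 11 12

1. q=(7,6) nearest=0 d=6 new=(4,2) → add node 1 parent=0 cost=2
2. q=(13,3) nearest=1 d=9 new=(6,3) → add node 2 parent=1 cost=4
3. q=(10,5) nearest=2 d=4 new=(8,5) → blocked by [7,15]×[5,10], reject
4. q=(9,24) nearest=2 d=21 new=(8,5) → blocked by [7,15]×[5,10], reject
5. q=(24,7) nearest=2 d=18 new=(8,5) → blocked by [7,15]×[5,10], reject
6. q=(12,12) nearest=2 d=9 new=(8,5) → blocked by [7,15]×[5,10], reject
7. q=(6,13) nearest=2 d=10 new=(6,5) → add node 3 parent=2 cost=6
8. q=(18,7) nearest=2 d=12 new=(8,5) → blocked by [7,15]×[5,10], reject
9. q=(0,26) nearest=3 d=21 new=(4,7) → add node 4 parent=3 cost=8
10. q=(1,25) nearest=4 d=18 new=(2,9) → add node 5 parent=4 cost=10
11. q=(38,6) nearest=2 d=32 new=(8,5) → blocked by [7,15]×[5,10], reject
12. q=(28,6) nearest=2 d=22 new=(8,5) → blocked by [7,15]×[5,10], reject
13. q=(21,18) nearest=2 d=15 new=(8,5) → blocked by [7,15]×[5,10], reject
14. q=(43,16) nearest=2 d=37 new=(8,5) → blocked by [7,15]×[5,10], reject
15. q=(14,21) nearest=5 d=12 new=(4,11) → add node 6 parent=5 cost=12
16. q=(15,3) nearest=2 d=9 new=(8,3) → add node 7 parent=2 cost=6
17. q=(41,18) nearest=7 d=33 new=(10,5) → blocked by [7,15]×[5,10], reject
18. q=(21,15) nearest=7 d=13 new=(10,5) → blocked by [7,15]×[5,10], reject
19. q=(34,16) nearest=7 d=26 new=(10,5) → blocked by [7,15]×[5,10], reject
20. q=(43,2) nearest=7 d=35 new=(10,2) → add node 8 parent=7 cost=8
21. q=(24,1) nearest=8 d=14 new=(12,1) → add node 9 parent=8 cost=10
22. q=(12,9) nearest=2 d=6 new=(8,5) → blocked by [7,15]×[5,10], reject
23. q=(7,9) nearest=4 d=3 new=(6,9) → add node 10 parent=4 cost=10
24. q=(32,11) nearest=9 d=20 new=(14,3) → add node 11 parent=9 cost=12
25. q=(36,14) nearest=11 d=22 new=(16,5) → add node 12 parent=11 cost=14
26. q=(31,2) nearest=12 d=15 new=(18,3) → add node 13 parent=12 cost=16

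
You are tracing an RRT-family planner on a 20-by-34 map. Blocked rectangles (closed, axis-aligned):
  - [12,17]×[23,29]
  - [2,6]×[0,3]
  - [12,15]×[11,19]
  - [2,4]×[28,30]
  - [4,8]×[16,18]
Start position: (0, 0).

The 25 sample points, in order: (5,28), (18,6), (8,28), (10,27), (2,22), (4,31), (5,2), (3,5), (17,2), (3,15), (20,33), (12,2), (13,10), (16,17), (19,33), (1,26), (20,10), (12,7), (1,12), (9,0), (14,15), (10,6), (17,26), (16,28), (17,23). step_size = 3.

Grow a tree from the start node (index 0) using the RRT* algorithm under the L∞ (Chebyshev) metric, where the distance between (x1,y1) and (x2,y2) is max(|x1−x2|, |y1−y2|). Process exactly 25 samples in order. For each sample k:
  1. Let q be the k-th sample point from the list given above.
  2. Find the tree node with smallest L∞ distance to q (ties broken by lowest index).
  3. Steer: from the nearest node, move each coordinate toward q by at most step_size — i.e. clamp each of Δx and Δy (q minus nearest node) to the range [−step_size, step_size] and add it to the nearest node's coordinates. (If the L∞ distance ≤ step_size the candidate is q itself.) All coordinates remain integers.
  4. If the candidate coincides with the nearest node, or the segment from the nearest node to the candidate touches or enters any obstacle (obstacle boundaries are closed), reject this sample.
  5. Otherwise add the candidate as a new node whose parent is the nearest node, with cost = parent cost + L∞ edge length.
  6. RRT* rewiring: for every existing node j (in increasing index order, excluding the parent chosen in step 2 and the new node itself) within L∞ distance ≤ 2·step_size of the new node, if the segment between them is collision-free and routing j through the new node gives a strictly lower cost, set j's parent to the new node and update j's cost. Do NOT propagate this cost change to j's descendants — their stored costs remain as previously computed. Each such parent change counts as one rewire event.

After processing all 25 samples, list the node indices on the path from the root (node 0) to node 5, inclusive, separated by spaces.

Path: 0 1 2 5

1. q=(5,28) nearest=0 d=28 new=(3,3) → blocked by [2,6]×[0,3], reject
2. q=(18,6) nearest=0 d=18 new=(3,3) → blocked by [2,6]×[0,3], reject
3. q=(8,28) nearest=0 d=28 new=(3,3) → blocked by [2,6]×[0,3], reject
4. q=(10,27) nearest=0 d=27 new=(3,3) → blocked by [2,6]×[0,3], reject
5. q=(2,22) nearest=0 d=22 new=(2,3) → blocked by [2,6]×[0,3], reject
6. q=(4,31) nearest=0 d=31 new=(3,3) → blocked by [2,6]×[0,3], reject
7. q=(5,2) nearest=0 d=5 new=(3,2) → blocked by [2,6]×[0,3], reject
8. q=(3,5) nearest=0 d=5 new=(3,3) → blocked by [2,6]×[0,3], reject
9. q=(17,2) nearest=0 d=17 new=(3,2) → blocked by [2,6]×[0,3], reject
10. q=(3,15) nearest=0 d=15 new=(3,3) → blocked by [2,6]×[0,3], reject
11. q=(20,33) nearest=0 d=33 new=(3,3) → blocked by [2,6]×[0,3], reject
12. q=(12,2) nearest=0 d=12 new=(3,2) → blocked by [2,6]×[0,3], reject
13. q=(13,10) nearest=0 d=13 new=(3,3) → blocked by [2,6]×[0,3], reject
14. q=(16,17) nearest=0 d=17 new=(3,3) → blocked by [2,6]×[0,3], reject
15. q=(19,33) nearest=0 d=33 new=(3,3) → blocked by [2,6]×[0,3], reject
16. q=(1,26) nearest=0 d=26 new=(1,3) → add node 1 parent=0 cost=3
17. q=(20,10) nearest=1 d=19 new=(4,6) → add node 2 parent=1 cost=6
18. q=(12,7) nearest=2 d=8 new=(7,7) → add node 3 parent=2 cost=9
19. q=(1,12) nearest=2 d=6 new=(1,9) → add node 4 parent=2 cost=9
20. q=(9,0) nearest=2 d=6 new=(7,3) → add node 5 parent=2 cost=9
21. q=(14,15) nearest=3 d=8 new=(10,10) → add node 6 parent=3 cost=12
22. q=(10,6) nearest=3 d=3 new=(10,6) → add node 7 parent=3 cost=12
23. q=(17,26) nearest=6 d=16 new=(13,13) → blocked by [12,15]×[11,19], reject
24. q=(16,28) nearest=6 d=18 new=(13,13) → blocked by [12,15]×[11,19], reject
25. q=(17,23) nearest=6 d=13 new=(13,13) → blocked by [12,15]×[11,19], reject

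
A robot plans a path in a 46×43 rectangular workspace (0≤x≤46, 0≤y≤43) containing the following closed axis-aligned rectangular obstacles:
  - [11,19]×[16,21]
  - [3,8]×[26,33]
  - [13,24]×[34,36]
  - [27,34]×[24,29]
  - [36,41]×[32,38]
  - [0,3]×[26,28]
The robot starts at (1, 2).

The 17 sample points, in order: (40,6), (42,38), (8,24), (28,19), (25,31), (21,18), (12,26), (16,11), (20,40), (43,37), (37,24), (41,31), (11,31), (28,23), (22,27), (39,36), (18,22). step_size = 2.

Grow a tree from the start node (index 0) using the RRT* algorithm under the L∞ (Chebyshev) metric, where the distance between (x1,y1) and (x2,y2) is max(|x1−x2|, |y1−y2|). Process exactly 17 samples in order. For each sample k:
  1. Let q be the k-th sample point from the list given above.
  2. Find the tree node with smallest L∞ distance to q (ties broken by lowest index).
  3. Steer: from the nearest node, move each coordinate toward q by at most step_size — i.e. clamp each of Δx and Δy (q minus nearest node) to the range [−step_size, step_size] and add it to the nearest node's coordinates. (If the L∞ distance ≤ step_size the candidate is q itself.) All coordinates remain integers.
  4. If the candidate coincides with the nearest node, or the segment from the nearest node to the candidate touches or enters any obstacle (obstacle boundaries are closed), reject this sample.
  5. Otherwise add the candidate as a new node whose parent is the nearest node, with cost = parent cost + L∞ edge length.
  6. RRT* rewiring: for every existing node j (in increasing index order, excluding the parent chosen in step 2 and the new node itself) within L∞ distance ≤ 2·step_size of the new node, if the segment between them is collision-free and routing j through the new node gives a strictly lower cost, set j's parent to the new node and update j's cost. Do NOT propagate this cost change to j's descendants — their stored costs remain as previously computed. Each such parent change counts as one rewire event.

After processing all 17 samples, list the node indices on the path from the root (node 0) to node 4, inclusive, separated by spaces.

Path: 0 1 2 3 4

1. q=(40,6) nearest=0 d=39 new=(3,4) → add node 1 parent=0 cost=2
2. q=(42,38) nearest=1 d=39 new=(5,6) → add node 2 parent=1 cost=4
3. q=(8,24) nearest=2 d=18 new=(7,8) → add node 3 parent=2 cost=6
4. q=(28,19) nearest=3 d=21 new=(9,10) → add node 4 parent=3 cost=8
5. q=(25,31) nearest=4 d=21 new=(11,12) → add node 5 parent=4 cost=10
6. q=(21,18) nearest=5 d=10 new=(13,14) → add node 6 parent=5 cost=12
7. q=(12,26) nearest=6 d=12 new=(12,16) → blocked by [11,19]×[16,21], reject
8. q=(16,11) nearest=6 d=3 new=(15,12) → add node 7 parent=6 cost=14
9. q=(20,40) nearest=6 d=26 new=(15,16) → blocked by [11,19]×[16,21], reject
10. q=(43,37) nearest=7 d=28 new=(17,14) → add node 8 parent=7 cost=16
11. q=(37,24) nearest=8 d=20 new=(19,16) → blocked by [11,19]×[16,21], reject
12. q=(41,31) nearest=8 d=24 new=(19,16) → blocked by [11,19]×[16,21], reject
13. q=(11,31) nearest=6 d=17 new=(11,16) → blocked by [11,19]×[16,21], reject
14. q=(28,23) nearest=8 d=11 new=(19,16) → blocked by [11,19]×[16,21], reject
15. q=(22,27) nearest=6 d=13 new=(15,16) → blocked by [11,19]×[16,21], reject
16. q=(39,36) nearest=8 d=22 new=(19,16) → blocked by [11,19]×[16,21], reject
17. q=(18,22) nearest=6 d=8 new=(15,16) → blocked by [11,19]×[16,21], reject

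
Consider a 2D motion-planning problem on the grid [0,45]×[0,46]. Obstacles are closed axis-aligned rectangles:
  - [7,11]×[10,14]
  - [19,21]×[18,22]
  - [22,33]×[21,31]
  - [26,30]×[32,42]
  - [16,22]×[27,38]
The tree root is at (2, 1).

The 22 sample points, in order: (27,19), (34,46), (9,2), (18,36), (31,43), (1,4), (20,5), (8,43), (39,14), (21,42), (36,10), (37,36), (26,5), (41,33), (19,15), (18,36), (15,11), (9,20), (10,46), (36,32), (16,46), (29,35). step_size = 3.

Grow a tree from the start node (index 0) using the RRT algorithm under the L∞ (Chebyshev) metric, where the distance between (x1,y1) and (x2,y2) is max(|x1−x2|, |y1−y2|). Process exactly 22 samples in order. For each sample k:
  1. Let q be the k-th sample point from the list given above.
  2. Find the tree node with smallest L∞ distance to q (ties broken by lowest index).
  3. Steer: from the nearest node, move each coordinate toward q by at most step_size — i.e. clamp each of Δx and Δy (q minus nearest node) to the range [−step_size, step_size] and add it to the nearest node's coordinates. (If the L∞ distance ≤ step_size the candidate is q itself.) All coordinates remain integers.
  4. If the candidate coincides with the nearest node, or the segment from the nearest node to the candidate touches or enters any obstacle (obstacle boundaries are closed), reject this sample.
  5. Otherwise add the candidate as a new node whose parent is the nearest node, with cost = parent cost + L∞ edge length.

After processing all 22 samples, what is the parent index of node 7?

1. q=(27,19) nearest=0 d=25 new=(5,4) → add node 1 parent=0 cost=3
2. q=(34,46) nearest=1 d=42 new=(8,7) → add node 2 parent=1 cost=6
3. q=(9,2) nearest=1 d=4 new=(8,2) → add node 3 parent=1 cost=6
4. q=(18,36) nearest=2 d=29 new=(11,10) → blocked by [7,11]×[10,14], reject
5. q=(31,43) nearest=2 d=36 new=(11,10) → blocked by [7,11]×[10,14], reject
6. q=(1,4) nearest=0 d=3 new=(1,4) → add node 4 parent=0 cost=3
7. q=(20,5) nearest=2 d=12 new=(11,5) → add node 5 parent=2 cost=9
8. q=(8,43) nearest=2 d=36 new=(8,10) → blocked by [7,11]×[10,14], reject
9. q=(39,14) nearest=5 d=28 new=(14,8) → add node 6 parent=5 cost=12
10. q=(21,42) nearest=6 d=34 new=(17,11) → add node 7 parent=6 cost=15
11. q=(36,10) nearest=7 d=19 new=(20,10) → add node 8 parent=7 cost=18
12. q=(37,36) nearest=7 d=25 new=(20,14) → add node 9 parent=7 cost=18
13. q=(26,5) nearest=8 d=6 new=(23,7) → add node 10 parent=8 cost=21
14. q=(41,33) nearest=9 d=21 new=(23,17) → add node 11 parent=9 cost=21
15. q=(19,15) nearest=9 d=1 new=(19,15) → add node 12 parent=9 cost=19
16. q=(18,36) nearest=11 d=19 new=(20,20) → blocked by [19,21]×[18,22], reject
17. q=(15,11) nearest=7 d=2 new=(15,11) → add node 13 parent=7 cost=17
18. q=(9,20) nearest=7 d=9 new=(14,14) → add node 14 parent=7 cost=18
19. q=(10,46) nearest=11 d=29 new=(20,20) → blocked by [19,21]×[18,22], reject
20. q=(36,32) nearest=11 d=15 new=(26,20) → add node 15 parent=11 cost=24
21. q=(16,46) nearest=15 d=26 new=(23,23) → blocked by [22,33]×[21,31], reject
22. q=(29,35) nearest=15 d=15 new=(29,23) → blocked by [22,33]×[21,31], reject

Parent of node 7: 6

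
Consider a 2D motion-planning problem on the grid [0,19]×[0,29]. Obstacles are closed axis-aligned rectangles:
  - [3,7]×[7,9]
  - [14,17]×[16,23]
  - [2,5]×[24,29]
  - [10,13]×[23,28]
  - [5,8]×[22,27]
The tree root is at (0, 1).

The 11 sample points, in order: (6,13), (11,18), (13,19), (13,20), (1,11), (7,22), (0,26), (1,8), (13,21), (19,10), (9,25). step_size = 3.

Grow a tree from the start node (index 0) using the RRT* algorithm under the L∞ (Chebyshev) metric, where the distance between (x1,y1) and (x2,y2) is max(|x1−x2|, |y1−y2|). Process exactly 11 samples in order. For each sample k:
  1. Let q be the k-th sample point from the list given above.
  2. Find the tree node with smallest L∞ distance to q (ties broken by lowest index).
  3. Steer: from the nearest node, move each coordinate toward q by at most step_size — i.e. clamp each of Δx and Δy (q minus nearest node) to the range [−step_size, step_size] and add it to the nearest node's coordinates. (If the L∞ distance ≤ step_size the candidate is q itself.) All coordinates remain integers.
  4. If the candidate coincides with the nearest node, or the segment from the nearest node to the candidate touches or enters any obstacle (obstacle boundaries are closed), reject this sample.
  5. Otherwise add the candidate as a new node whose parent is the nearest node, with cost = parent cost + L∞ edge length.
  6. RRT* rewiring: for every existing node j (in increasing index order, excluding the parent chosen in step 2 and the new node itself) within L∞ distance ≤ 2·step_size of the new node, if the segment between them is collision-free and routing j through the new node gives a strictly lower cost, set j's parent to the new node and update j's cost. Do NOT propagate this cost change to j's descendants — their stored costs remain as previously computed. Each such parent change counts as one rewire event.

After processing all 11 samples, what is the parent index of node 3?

1. q=(6,13) nearest=0 d=12 new=(3,4) → add node 1 parent=0 cost=3
2. q=(11,18) nearest=1 d=14 new=(6,7) → blocked by [3,7]×[7,9], reject
3. q=(13,19) nearest=1 d=15 new=(6,7) → blocked by [3,7]×[7,9], reject
4. q=(13,20) nearest=1 d=16 new=(6,7) → blocked by [3,7]×[7,9], reject
5. q=(1,11) nearest=1 d=7 new=(1,7) → add node 2 parent=1 cost=6
6. q=(7,22) nearest=2 d=15 new=(4,10) → blocked by [3,7]×[7,9], reject
7. q=(0,26) nearest=2 d=19 new=(0,10) → add node 3 parent=2 cost=9
8. q=(1,8) nearest=2 d=1 new=(1,8) → add node 4 parent=2 cost=7
9. q=(13,21) nearest=3 d=13 new=(3,13) → add node 5 parent=3 cost=12
10. q=(19,10) nearest=1 d=16 new=(6,7) → blocked by [3,7]×[7,9], reject
11. q=(9,25) nearest=5 d=12 new=(6,16) → add node 6 parent=5 cost=15

Parent of node 3: 2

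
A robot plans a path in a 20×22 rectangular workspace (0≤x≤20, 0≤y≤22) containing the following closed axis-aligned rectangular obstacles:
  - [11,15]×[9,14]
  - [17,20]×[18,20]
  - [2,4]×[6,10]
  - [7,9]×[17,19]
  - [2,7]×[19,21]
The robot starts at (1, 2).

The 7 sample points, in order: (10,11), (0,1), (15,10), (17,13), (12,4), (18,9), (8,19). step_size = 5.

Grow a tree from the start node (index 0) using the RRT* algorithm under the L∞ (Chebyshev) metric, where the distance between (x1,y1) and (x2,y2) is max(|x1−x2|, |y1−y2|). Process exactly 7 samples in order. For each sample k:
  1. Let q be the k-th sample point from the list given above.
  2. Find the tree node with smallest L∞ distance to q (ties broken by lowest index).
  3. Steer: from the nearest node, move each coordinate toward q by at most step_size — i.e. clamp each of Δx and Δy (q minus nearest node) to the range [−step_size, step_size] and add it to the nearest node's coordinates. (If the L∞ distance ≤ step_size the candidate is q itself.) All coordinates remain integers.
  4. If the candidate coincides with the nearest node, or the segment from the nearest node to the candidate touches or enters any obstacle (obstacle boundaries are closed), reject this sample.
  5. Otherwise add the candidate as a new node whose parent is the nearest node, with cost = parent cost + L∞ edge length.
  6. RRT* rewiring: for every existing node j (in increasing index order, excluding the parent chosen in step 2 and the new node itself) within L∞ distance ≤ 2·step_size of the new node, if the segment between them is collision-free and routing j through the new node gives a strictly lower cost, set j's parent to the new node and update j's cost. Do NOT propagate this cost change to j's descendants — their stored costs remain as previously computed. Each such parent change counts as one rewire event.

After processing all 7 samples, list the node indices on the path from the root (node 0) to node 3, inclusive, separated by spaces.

1. q=(10,11) nearest=0 d=9 new=(6,7) → add node 1 parent=0 cost=5
2. q=(0,1) nearest=0 d=1 new=(0,1) → add node 2 parent=0 cost=1
3. q=(15,10) nearest=1 d=9 new=(11,10) → blocked by [11,15]×[9,14], reject
4. q=(17,13) nearest=1 d=11 new=(11,12) → blocked by [11,15]×[9,14], reject
5. q=(12,4) nearest=1 d=6 new=(11,4) → add node 3 parent=1 cost=10
6. q=(18,9) nearest=3 d=7 new=(16,9) → add node 4 parent=3 cost=15
7. q=(8,19) nearest=4 d=10 new=(11,14) → blocked by [11,15]×[9,14], reject

Path: 0 1 3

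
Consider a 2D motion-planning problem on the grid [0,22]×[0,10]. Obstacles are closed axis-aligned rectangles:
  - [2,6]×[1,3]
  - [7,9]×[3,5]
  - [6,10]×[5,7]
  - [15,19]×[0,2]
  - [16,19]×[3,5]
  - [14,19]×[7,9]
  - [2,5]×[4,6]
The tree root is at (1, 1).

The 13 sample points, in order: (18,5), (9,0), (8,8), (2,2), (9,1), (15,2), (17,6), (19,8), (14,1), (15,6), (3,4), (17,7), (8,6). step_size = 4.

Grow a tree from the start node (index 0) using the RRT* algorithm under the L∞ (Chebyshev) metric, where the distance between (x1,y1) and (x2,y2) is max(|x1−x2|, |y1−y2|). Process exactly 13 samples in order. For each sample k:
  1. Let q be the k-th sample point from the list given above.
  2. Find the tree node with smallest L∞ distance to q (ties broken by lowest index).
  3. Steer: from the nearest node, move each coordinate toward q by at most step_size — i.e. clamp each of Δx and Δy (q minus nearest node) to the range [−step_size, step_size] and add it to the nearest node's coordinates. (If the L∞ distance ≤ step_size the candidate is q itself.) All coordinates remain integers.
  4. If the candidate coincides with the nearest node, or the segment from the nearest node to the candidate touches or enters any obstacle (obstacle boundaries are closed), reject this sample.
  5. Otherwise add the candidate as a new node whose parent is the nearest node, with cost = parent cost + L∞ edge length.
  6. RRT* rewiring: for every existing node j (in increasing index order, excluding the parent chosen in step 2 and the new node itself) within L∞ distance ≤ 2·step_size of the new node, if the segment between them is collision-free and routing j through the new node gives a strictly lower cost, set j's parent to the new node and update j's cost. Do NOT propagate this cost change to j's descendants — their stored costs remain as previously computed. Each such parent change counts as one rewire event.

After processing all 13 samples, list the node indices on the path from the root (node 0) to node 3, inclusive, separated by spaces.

1. q=(18,5) nearest=0 d=17 new=(5,5) → blocked by [2,6]×[1,3], reject
2. q=(9,0) nearest=0 d=8 new=(5,0) → add node 1 parent=0 cost=4
3. q=(8,8) nearest=0 d=7 new=(5,5) → blocked by [2,6]×[1,3], reject
4. q=(2,2) nearest=0 d=1 new=(2,2) → blocked by [2,6]×[1,3], reject
5. q=(9,1) nearest=1 d=4 new=(9,1) → add node 2 parent=1 cost=8
6. q=(15,2) nearest=2 d=6 new=(13,2) → add node 3 parent=2 cost=12
7. q=(17,6) nearest=3 d=4 new=(17,6) → blocked by [16,19]×[3,5], reject
8. q=(19,8) nearest=3 d=6 new=(17,6) → blocked by [16,19]×[3,5], reject
9. q=(14,1) nearest=3 d=1 new=(14,1) → add node 4 parent=3 cost=13
10. q=(15,6) nearest=3 d=4 new=(15,6) → add node 5 parent=3 cost=16
11. q=(3,4) nearest=0 d=3 new=(3,4) → blocked by [2,6]×[1,3], reject
12. q=(17,7) nearest=5 d=2 new=(17,7) → blocked by [14,19]×[7,9], reject
13. q=(8,6) nearest=2 d=5 new=(8,5) → blocked by [7,9]×[3,5], reject

Path: 0 1 2 3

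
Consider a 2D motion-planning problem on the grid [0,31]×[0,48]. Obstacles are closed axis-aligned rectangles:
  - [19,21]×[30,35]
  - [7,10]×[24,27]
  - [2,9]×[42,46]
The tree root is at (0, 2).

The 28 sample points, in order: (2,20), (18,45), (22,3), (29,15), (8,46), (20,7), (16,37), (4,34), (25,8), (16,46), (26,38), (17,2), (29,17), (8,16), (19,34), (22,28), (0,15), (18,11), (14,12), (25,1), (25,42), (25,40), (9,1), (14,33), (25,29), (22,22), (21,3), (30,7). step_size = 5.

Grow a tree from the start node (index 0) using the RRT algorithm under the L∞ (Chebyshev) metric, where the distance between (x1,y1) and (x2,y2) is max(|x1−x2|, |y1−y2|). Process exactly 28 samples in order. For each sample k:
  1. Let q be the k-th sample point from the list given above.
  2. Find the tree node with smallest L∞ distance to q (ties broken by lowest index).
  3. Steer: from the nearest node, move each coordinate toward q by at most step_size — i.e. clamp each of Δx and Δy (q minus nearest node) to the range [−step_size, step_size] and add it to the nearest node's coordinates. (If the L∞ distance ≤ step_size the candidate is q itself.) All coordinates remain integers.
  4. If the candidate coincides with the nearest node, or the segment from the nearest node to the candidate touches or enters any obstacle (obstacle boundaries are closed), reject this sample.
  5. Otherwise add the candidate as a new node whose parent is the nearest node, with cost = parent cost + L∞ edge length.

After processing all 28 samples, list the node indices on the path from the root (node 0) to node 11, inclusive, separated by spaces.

Path: 0 1 2 3 4 6 8 11

1. q=(2,20) nearest=0 d=18 new=(2,7) → add node 1 parent=0 cost=5
2. q=(18,45) nearest=1 d=38 new=(7,12) → add node 2 parent=1 cost=10
3. q=(22,3) nearest=2 d=15 new=(12,7) → add node 3 parent=2 cost=15
4. q=(29,15) nearest=3 d=17 new=(17,12) → add node 4 parent=3 cost=20
5. q=(8,46) nearest=2 d=34 new=(8,17) → add node 5 parent=2 cost=15
6. q=(20,7) nearest=4 d=5 new=(20,7) → add node 6 parent=4 cost=25
7. q=(16,37) nearest=5 d=20 new=(13,22) → add node 7 parent=5 cost=20
8. q=(4,34) nearest=7 d=12 new=(8,27) → blocked by [7,10]×[24,27], reject
9. q=(25,8) nearest=6 d=5 new=(25,8) → add node 8 parent=6 cost=30
10. q=(16,46) nearest=7 d=24 new=(16,27) → add node 9 parent=7 cost=25
11. q=(26,38) nearest=9 d=11 new=(21,32) → blocked by [19,21]×[30,35], reject
12. q=(17,2) nearest=3 d=5 new=(17,2) → add node 10 parent=3 cost=20
13. q=(29,17) nearest=8 d=9 new=(29,13) → add node 11 parent=8 cost=35
14. q=(8,16) nearest=5 d=1 new=(8,16) → add node 12 parent=5 cost=16
15. q=(19,34) nearest=9 d=7 new=(19,32) → blocked by [19,21]×[30,35], reject
16. q=(22,28) nearest=9 d=6 new=(21,28) → add node 13 parent=9 cost=30
17. q=(0,15) nearest=2 d=7 new=(2,15) → add node 14 parent=2 cost=15
18. q=(18,11) nearest=4 d=1 new=(18,11) → add node 15 parent=4 cost=21
19. q=(14,12) nearest=4 d=3 new=(14,12) → add node 16 parent=4 cost=23
20. q=(25,1) nearest=6 d=6 new=(25,2) → add node 17 parent=6 cost=30
21. q=(25,42) nearest=13 d=14 new=(25,33) → add node 18 parent=13 cost=35
22. q=(25,40) nearest=18 d=7 new=(25,38) → add node 19 parent=18 cost=40
23. q=(9,1) nearest=3 d=6 new=(9,2) → add node 20 parent=3 cost=20
24. q=(14,33) nearest=9 d=6 new=(14,32) → add node 21 parent=9 cost=30
25. q=(25,29) nearest=13 d=4 new=(25,29) → add node 22 parent=13 cost=34
26. q=(22,22) nearest=9 d=6 new=(21,22) → add node 23 parent=9 cost=30
27. q=(21,3) nearest=6 d=4 new=(21,3) → add node 24 parent=6 cost=29
28. q=(30,7) nearest=8 d=5 new=(30,7) → add node 25 parent=8 cost=35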